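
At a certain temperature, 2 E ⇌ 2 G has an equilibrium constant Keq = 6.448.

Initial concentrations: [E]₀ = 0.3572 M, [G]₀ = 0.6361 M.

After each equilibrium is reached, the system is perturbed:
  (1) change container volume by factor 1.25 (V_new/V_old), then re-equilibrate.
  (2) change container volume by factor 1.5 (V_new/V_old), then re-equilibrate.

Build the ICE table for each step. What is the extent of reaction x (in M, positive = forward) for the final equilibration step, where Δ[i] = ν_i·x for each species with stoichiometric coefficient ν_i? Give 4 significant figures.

Q₀ = 3.171 vs Keq = 6.448 ⇒ Q<K, forward
Step 1:
                   E          G
  I           0.3572     0.6361
  C         -0.07655    0.07655
  E           0.2806     0.7127
  solve Keq expr → x = 0.03828; check Q = 6.448
Then change container volume by factor 1.25 (V_new/V_old).
Step 2:
                   E          G
  I           0.2245     0.5701
  C                0          0
  E           0.2245     0.5701
  solve Keq expr → x = 0; check Q = 6.448
Then change container volume by factor 1.5 (V_new/V_old).
Step 3:
                   E          G
  I           0.1497     0.3801
  C                0          0
  E           0.1497     0.3801
  solve Keq expr → x = 0; check Q = 6.448

x = 0 M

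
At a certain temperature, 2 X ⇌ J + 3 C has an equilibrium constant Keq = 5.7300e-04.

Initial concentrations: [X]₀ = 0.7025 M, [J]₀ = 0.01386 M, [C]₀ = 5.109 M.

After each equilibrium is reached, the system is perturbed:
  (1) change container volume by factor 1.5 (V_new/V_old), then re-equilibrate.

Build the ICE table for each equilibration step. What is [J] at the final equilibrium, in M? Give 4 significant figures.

Q₀ = 3.745 vs Keq = 5.7300e-04 ⇒ Q>K, reverse
Step 1:
                  X         J         C
  init       0.7025   0.01386     5.109
  Δ         0.02772  -0.01386  -0.04157
  eq         0.7302 2.3480e-06     5.067
  solve Keq expr → x = -0.01386; check Q = 5.7300e-04
Then change container volume by factor 1.5 (V_new/V_old).
Step 2:
                  X         J         C
  init       0.4868 1.5653e-06     3.378
  Δ       -3.9131e-06 1.9566e-06 5.8697e-06
  eq         0.4868 3.5219e-06     3.378
  solve Keq expr → x = 1.9566e-06; check Q = 5.7300e-04

[J]_eq = 3.5219e-06 M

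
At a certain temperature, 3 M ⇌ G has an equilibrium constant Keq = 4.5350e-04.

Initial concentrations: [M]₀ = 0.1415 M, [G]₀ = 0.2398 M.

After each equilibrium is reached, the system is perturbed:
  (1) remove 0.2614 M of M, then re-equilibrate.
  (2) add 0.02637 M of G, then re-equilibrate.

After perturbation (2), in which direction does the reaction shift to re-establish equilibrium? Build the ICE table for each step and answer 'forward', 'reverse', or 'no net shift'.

Direction: reverse

Q₀ = 84.64 vs Keq = 4.5350e-04 ⇒ Q>K, reverse
Step 1:
                   M          G
  init        0.1415     0.2398
  Δ           0.7185    -0.2395
  eq            0.86 2.8849e-04
  solve Keq expr → x = -0.2395; check Q = 4.5350e-04
Then remove 0.2614 M of M.
Step 2:
                   M          G
  init        0.5986 2.8849e-04
  Δ       5.7275e-04 -1.9092e-04
  eq          0.5992 9.7568e-05
  solve Keq expr → x = -1.9092e-04; check Q = 4.5350e-04
Then add 0.02637 M of G.
Step 3:
                   M          G
  init        0.5992    0.02647
  Δ          0.07898   -0.02633
  eq          0.6782 1.4146e-04
  solve Keq expr → x = -0.02633; check Q = 4.5350e-04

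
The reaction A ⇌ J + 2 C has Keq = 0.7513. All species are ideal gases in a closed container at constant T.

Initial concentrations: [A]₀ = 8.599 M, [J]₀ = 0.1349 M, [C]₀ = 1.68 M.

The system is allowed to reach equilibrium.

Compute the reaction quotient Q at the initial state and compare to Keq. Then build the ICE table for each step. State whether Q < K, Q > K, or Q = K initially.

Q₀ = 0.04428; Q < K (proceeds forward)

Q₀ = 0.04428 vs Keq = 0.7513 ⇒ Q<K, forward
Step 1:
                    A           J           C
  Initial       8.599      0.1349        1.68
  Change      -0.5951      0.5951        1.19
  Equil         8.004        0.73        2.87
  solve Keq expr → x = 0.5951; check Q = 0.7513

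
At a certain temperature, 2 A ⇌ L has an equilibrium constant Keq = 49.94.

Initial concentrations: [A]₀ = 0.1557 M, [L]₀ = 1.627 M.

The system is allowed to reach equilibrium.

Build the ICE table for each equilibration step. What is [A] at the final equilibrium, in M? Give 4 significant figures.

Q₀ = 67.11 vs Keq = 49.94 ⇒ Q>K, reverse
Step 1:
                   A          L
  init        0.1557      1.627
  Δ          0.02413   -0.01206
  eq          0.1798      1.615
  solve Keq expr → x = -0.01206; check Q = 49.94

[A]_eq = 0.1798 M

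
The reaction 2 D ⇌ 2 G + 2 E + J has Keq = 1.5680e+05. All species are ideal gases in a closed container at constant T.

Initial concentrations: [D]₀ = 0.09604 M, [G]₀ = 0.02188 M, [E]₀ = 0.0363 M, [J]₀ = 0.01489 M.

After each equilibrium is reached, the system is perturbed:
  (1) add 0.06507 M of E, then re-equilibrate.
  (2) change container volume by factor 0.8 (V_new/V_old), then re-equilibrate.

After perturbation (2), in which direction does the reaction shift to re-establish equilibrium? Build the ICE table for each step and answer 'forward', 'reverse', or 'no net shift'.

Q₀ = 1.0184e-06 vs Keq = 1.5680e+05 ⇒ Q<K, forward
Step 1:
                  D         G         E         J
  I         0.09604   0.02188    0.0363   0.01489
  C        -0.09603   0.09603   0.09603   0.04802
  E       9.8828e-06    0.1179    0.1323   0.06291
  solve Keq expr → x = 0.04802; check Q = 1.5680e+05
Then add 0.06507 M of E.
Step 2:
                  D         G         E         J
  I       9.8828e-06    0.1179    0.1974   0.06291
  C       4.8584e-06 -4.8584e-06 -4.8584e-06 -2.4292e-06
  E       1.4741e-05    0.1179    0.1974    0.0629
  solve Keq expr → x = -2.4292e-06; check Q = 1.5680e+05
Then change container volume by factor 0.8 (V_new/V_old).
Step 3:
                  D         G         E         J
  I       1.8426e-05    0.1474    0.2467   0.07863
  C       7.3226e-06 -7.3226e-06 -7.3226e-06 -3.6613e-06
  E       2.5749e-05    0.1474    0.2467   0.07862
  solve Keq expr → x = -3.6613e-06; check Q = 1.5680e+05

Direction: reverse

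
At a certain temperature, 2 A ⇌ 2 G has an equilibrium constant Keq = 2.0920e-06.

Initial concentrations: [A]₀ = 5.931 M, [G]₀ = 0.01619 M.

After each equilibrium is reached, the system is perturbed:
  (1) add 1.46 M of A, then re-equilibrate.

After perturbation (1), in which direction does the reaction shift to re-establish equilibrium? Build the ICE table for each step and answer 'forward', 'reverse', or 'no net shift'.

Q₀ = 7.4514e-06 vs Keq = 2.0920e-06 ⇒ Q>K, reverse
Step 1:
                   A          G
  Initial      5.931    0.01619
  Change    0.007601  -0.007601
  Equil        5.939   0.008589
  solve Keq expr → x = -0.0038; check Q = 2.0920e-06
Then add 1.46 M of A.
Step 2:
                   A          G
  Initial      7.399   0.008589
  Change   -0.002109   0.002109
  Equil        7.396     0.0107
  solve Keq expr → x = 0.001054; check Q = 2.0920e-06

Direction: forward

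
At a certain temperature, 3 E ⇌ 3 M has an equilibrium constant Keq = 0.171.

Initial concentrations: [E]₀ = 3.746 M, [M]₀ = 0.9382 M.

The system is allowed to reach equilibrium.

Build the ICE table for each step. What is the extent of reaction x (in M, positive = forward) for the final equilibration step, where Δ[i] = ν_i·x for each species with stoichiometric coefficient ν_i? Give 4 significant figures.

Q₀ = 0.01571 vs Keq = 0.171 ⇒ Q<K, forward
Step 1:
                    E           M
  init          3.746      0.9382
  Δ           -0.7337      0.7337
  eq            3.012       1.672
  solve Keq expr → x = 0.2446; check Q = 0.171

x = 0.2446 M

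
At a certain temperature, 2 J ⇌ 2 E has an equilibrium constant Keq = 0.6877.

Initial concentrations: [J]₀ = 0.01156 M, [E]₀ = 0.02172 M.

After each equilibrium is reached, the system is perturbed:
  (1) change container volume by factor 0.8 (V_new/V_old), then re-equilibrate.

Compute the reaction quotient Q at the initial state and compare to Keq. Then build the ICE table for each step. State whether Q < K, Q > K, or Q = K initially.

Q₀ = 3.53; Q > K (proceeds reverse)

Q₀ = 3.53 vs Keq = 0.6877 ⇒ Q>K, reverse
Step 1:
                  J         E
  init      0.01156   0.02172
  Δ        0.006633 -0.006633
  eq        0.01819   0.01509
  solve Keq expr → x = -0.003316; check Q = 0.6877
Then change container volume by factor 0.8 (V_new/V_old).
Step 2:
                  J         E
  init      0.02274   0.01886
  Δ               0         0
  eq        0.02274   0.01886
  solve Keq expr → x = 0; check Q = 0.6877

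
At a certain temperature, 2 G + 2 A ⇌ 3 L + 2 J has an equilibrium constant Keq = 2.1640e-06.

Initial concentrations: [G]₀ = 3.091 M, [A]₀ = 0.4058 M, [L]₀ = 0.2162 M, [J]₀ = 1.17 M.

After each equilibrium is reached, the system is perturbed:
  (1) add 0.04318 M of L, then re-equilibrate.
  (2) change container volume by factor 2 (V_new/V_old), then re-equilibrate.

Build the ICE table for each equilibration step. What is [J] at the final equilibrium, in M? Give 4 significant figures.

[J]_eq = 0.5066 M

Q₀ = 0.008793 vs Keq = 2.1640e-06 ⇒ Q>K, reverse
Step 1:
                    G           A           L           J
  Initial       3.091      0.4058      0.2162        1.17
  Change        0.132       0.132      -0.198      -0.132
  Equil         3.223      0.5378     0.01821       1.038
  solve Keq expr → x = -0.066; check Q = 2.1640e-06
Then add 0.04318 M of L.
Step 2:
                    G           A           L           J
  Initial       3.223      0.5378     0.06139       1.038
  Change      0.02806     0.02806    -0.04209    -0.02806
  Equil         3.251      0.5659     0.01929        1.01
  solve Keq expr → x = -0.01403; check Q = 2.1640e-06
Then change container volume by factor 2 (V_new/V_old).
Step 3:
                    G           A           L           J
  Initial       1.626      0.2829    0.009646       0.505
  Change    -0.001618   -0.001618    0.002427    0.001618
  Equil         1.624      0.2813     0.01207      0.5066
  solve Keq expr → x = 8.0900e-04; check Q = 2.1640e-06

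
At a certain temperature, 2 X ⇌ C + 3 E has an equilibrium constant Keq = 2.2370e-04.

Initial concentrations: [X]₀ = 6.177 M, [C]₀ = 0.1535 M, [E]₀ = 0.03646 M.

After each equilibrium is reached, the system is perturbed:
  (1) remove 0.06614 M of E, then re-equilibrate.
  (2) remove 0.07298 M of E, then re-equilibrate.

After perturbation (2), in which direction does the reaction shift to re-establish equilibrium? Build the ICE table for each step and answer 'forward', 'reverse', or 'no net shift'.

Q₀ = 1.9499e-07 vs Keq = 2.2370e-04 ⇒ Q<K, forward
Step 1:
                  X         C         E
  Initial     6.177    0.1535   0.03646
  Change    -0.1882   0.09411    0.2823
  Equil       5.989    0.2476    0.3188
  solve Keq expr → x = 0.09411; check Q = 2.2370e-04
Then remove 0.06614 M of E.
Step 2:
                  X         C         E
  Initial     5.989    0.2476    0.2527
  Change   -0.03804   0.01902   0.05705
  Equil       5.951    0.2666    0.3097
  solve Keq expr → x = 0.01902; check Q = 2.2370e-04
Then remove 0.07298 M of E.
Step 3:
                  X         C         E
  Initial     5.951    0.2666    0.2367
  Change   -0.04249   0.02124   0.06373
  Equil       5.908    0.2879    0.3005
  solve Keq expr → x = 0.02124; check Q = 2.2370e-04

Direction: forward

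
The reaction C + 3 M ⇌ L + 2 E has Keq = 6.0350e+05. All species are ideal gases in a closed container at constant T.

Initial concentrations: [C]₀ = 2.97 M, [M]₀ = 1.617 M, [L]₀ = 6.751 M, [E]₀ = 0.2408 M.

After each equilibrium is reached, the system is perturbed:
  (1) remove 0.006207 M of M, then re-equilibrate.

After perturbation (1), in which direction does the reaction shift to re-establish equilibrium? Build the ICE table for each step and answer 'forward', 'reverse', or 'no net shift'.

Direction: reverse

Q₀ = 0.03117 vs Keq = 6.0350e+05 ⇒ Q<K, forward
Step 1:
                    C           M           L           E
  Initial        2.97       1.617       6.751      0.2408
  Change      -0.5322      -1.597      0.5322       1.064
  Equil         2.438     0.02036       7.283       1.305
  solve Keq expr → x = 0.5322; check Q = 6.0350e+05
Then remove 0.006207 M of M.
Step 2:
                    C           M           L           E
  Initial       2.438     0.01415       7.283       1.305
  Change     0.002052    0.006157   -0.002052   -0.004104
  Equil          2.44      0.0203       7.281       1.301
  solve Keq expr → x = -0.002052; check Q = 6.0350e+05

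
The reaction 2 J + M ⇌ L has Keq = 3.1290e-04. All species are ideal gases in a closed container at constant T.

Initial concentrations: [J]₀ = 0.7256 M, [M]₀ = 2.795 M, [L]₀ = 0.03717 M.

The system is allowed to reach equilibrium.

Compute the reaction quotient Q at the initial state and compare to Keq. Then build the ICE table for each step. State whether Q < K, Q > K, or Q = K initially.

Q₀ = 0.02526; Q > K (proceeds reverse)

Q₀ = 0.02526 vs Keq = 3.1290e-04 ⇒ Q>K, reverse
Step 1:
                   J          M          L
  I           0.7256      2.795    0.03717
  C          0.07321     0.0366    -0.0366
  E           0.7988      2.832 5.6536e-04
  solve Keq expr → x = -0.0366; check Q = 3.1290e-04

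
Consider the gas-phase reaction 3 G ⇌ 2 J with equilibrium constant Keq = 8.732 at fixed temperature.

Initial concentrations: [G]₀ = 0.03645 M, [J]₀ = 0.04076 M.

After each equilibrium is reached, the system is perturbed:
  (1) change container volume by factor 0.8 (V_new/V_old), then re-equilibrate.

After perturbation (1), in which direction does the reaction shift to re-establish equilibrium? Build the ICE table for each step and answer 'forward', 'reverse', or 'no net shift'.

Q₀ = 34.31 vs Keq = 8.732 ⇒ Q>K, reverse
Step 1:
                    G           J
  init        0.03645     0.04076
  Δ           0.01276   -0.008505
  eq          0.04921     0.03226
  solve Keq expr → x = -0.004252; check Q = 8.732
Then change container volume by factor 0.8 (V_new/V_old).
Step 2:
                    G           J
  init        0.06151     0.04032
  Δ         -0.002714    0.001809
  eq           0.0588     0.04213
  solve Keq expr → x = 9.0454e-04; check Q = 8.732

Direction: forward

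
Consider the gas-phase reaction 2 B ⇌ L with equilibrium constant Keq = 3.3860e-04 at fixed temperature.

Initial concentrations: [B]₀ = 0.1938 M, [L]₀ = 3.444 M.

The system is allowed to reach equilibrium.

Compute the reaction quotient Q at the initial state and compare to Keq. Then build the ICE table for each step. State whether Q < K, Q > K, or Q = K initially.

Q₀ = 91.7 vs Keq = 3.3860e-04 ⇒ Q>K, reverse
Step 1:
                    B           L
  init         0.1938       3.444
  Δ             6.854      -3.427
  eq            7.048     0.01682
  solve Keq expr → x = -3.427; check Q = 3.3860e-04

Q₀ = 91.7; Q > K (proceeds reverse)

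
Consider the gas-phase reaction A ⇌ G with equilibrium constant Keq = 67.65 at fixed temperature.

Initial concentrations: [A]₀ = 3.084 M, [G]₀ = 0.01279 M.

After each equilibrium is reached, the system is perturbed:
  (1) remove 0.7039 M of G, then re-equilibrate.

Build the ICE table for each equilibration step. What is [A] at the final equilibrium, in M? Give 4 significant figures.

Q₀ = 0.004147 vs Keq = 67.65 ⇒ Q<K, forward
Step 1:
                   A          G
  Initial      3.084    0.01279
  Change      -3.039      3.039
  Equil      0.04511      3.052
  solve Keq expr → x = 3.039; check Q = 67.65
Then remove 0.7039 M of G.
Step 2:
                   A          G
  Initial    0.04511      2.348
  Change    -0.01025    0.01025
  Equil      0.03486      2.358
  solve Keq expr → x = 0.01025; check Q = 67.65

[A]_eq = 0.03486 M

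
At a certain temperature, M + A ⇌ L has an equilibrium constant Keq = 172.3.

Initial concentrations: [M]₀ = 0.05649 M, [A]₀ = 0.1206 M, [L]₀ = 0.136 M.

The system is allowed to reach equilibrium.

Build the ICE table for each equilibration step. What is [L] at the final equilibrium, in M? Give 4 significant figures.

Q₀ = 19.96 vs Keq = 172.3 ⇒ Q<K, forward
Step 1:
                    M           A           L
  Initial     0.05649      0.1206       0.136
  Change     -0.04308    -0.04308     0.04308
  Equil       0.01341     0.07752      0.1791
  solve Keq expr → x = 0.04308; check Q = 172.3

[L]_eq = 0.1791 M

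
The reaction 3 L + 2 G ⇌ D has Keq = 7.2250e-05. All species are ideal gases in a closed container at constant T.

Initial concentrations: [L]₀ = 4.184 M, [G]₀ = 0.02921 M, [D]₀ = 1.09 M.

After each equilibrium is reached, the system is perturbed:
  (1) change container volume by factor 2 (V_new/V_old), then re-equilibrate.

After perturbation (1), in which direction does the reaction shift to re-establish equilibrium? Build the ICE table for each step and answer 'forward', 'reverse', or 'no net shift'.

Direction: reverse

Q₀ = 17.44 vs Keq = 7.2250e-05 ⇒ Q>K, reverse
Step 1:
                  L         G         D
  init        4.184   0.02921      1.09
  Δ           2.955      1.97    -0.985
  eq          7.139     1.999     0.105
  solve Keq expr → x = -0.985; check Q = 7.2250e-05
Then change container volume by factor 2 (V_new/V_old).
Step 2:
                  L         G         D
  init        3.569    0.9996   0.05252
  Δ          0.1442   0.09616  -0.04808
  eq          3.714     1.096  0.004443
  solve Keq expr → x = -0.04808; check Q = 7.2250e-05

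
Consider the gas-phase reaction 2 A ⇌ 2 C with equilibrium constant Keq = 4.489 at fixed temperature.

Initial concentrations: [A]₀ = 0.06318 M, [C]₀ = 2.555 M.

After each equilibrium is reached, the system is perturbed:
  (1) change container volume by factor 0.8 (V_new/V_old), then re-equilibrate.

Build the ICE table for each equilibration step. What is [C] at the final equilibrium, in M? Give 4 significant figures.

Q₀ = 1635 vs Keq = 4.489 ⇒ Q>K, reverse
Step 1:
                   A          C
  Initial    0.06318      2.555
  Change      0.7763    -0.7763
  Equil       0.8395      1.779
  solve Keq expr → x = -0.3882; check Q = 4.489
Then change container volume by factor 0.8 (V_new/V_old).
Step 2:
                   A          C
  Initial      1.049      2.223
  Change           0          0
  Equil        1.049      2.223
  solve Keq expr → x = 0; check Q = 4.489

[C]_eq = 2.223 M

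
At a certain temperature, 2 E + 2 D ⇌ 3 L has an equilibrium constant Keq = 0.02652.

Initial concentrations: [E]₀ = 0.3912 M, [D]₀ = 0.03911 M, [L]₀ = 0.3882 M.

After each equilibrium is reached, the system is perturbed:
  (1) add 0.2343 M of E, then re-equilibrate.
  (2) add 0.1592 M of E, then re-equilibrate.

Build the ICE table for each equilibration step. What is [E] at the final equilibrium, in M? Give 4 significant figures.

Q₀ = 249.9 vs Keq = 0.02652 ⇒ Q>K, reverse
Step 1:
                  E         D         L
  init       0.3912   0.03911    0.3882
  Δ           0.204     0.204    -0.306
  eq         0.5952    0.2431   0.08219
  solve Keq expr → x = -0.102; check Q = 0.02652
Then add 0.2343 M of E.
Step 2:
                  E         D         L
  init       0.8295    0.2431   0.08219
  Δ        -0.01092  -0.01092   0.01639
  eq         0.8186    0.2322   0.09858
  solve Keq expr → x = 0.005462; check Q = 0.02652
Then add 0.1592 M of E.
Step 3:
                  E         D         L
  init       0.9778    0.2322   0.09858
  Δ       -0.006545 -0.006545  0.009818
  eq         0.9712    0.2256    0.1084
  solve Keq expr → x = 0.003273; check Q = 0.02652

[E]_eq = 0.9712 M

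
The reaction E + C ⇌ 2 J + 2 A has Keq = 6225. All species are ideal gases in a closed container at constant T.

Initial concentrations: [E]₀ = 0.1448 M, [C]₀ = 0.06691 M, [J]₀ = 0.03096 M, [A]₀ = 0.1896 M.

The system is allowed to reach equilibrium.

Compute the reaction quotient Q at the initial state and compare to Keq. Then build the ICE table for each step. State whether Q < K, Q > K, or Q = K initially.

Q₀ = 0.003556; Q < K (proceeds forward)

Q₀ = 0.003556 vs Keq = 6225 ⇒ Q<K, forward
Step 1:
                   E          C          J          A
  Initial     0.1448    0.06691    0.03096     0.1896
  Change     -0.0669    -0.0669     0.1338     0.1338
  Equil       0.0779 5.8559e-06     0.1648     0.3234
  solve Keq expr → x = 0.0669; check Q = 6225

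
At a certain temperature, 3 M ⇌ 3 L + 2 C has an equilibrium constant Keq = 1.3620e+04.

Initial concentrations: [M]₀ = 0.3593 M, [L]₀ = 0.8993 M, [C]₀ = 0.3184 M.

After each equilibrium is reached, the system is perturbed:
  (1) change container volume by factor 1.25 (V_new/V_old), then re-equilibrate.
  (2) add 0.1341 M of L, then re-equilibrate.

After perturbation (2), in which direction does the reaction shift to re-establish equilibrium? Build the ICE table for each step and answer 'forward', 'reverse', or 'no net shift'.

Direction: reverse

Q₀ = 1.59 vs Keq = 1.3620e+04 ⇒ Q<K, forward
Step 1:
                  M         L         C
  init       0.3593    0.8993    0.3184
  Δ         -0.3255    0.3255     0.217
  eq        0.03382     1.225    0.5354
  solve Keq expr → x = 0.1085; check Q = 1.3620e+04
Then change container volume by factor 1.25 (V_new/V_old).
Step 2:
                  M         L         C
  init      0.02705    0.9798    0.4283
  Δ       -0.003568  0.003568  0.002379
  eq        0.02348    0.9834    0.4307
  solve Keq expr → x = 0.001189; check Q = 1.3620e+04
Then add 0.1341 M of L.
Step 3:
                  M         L         C
  init      0.02348     1.117    0.4307
  Δ        0.003046 -0.003046 -0.002031
  eq        0.02653     1.114    0.4287
  solve Keq expr → x = -0.001015; check Q = 1.3620e+04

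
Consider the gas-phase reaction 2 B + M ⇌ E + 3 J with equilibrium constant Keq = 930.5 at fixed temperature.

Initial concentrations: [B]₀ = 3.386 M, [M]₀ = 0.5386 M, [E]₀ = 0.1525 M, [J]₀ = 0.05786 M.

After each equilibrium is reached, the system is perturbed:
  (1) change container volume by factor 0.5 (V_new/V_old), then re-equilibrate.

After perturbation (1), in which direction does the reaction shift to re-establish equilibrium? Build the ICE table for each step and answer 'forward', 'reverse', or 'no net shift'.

Direction: reverse

Q₀ = 4.7837e-06 vs Keq = 930.5 ⇒ Q<K, forward
Step 1:
                    B           M           E           J
  init          3.386      0.5386      0.1525     0.05786
  Δ            -1.076      -0.538       0.538       1.614
  eq             2.31  6.4959e-04      0.6905       1.672
  solve Keq expr → x = 0.538; check Q = 930.5
Then change container volume by factor 0.5 (V_new/V_old).
Step 2:
                    B           M           E           J
  init           4.62    0.001299       1.381       3.343
  Δ           0.00257    0.001285   -0.001285   -0.003855
  eq            4.623    0.002584        1.38        3.34
  solve Keq expr → x = -0.001285; check Q = 930.5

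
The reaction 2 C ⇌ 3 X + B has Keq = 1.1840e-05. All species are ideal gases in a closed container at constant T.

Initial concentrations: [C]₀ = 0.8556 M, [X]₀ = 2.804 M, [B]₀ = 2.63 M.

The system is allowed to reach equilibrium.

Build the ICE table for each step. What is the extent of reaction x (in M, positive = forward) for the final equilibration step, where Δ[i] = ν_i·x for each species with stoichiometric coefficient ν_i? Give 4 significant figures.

x = -0.9223 M

Q₀ = 79.2 vs Keq = 1.1840e-05 ⇒ Q>K, reverse
Step 1:
                   C          X          B
  Initial     0.8556      2.804       2.63
  Change       1.845     -2.767    -0.9223
  Equil          2.7    0.03698      1.708
  solve Keq expr → x = -0.9223; check Q = 1.1840e-05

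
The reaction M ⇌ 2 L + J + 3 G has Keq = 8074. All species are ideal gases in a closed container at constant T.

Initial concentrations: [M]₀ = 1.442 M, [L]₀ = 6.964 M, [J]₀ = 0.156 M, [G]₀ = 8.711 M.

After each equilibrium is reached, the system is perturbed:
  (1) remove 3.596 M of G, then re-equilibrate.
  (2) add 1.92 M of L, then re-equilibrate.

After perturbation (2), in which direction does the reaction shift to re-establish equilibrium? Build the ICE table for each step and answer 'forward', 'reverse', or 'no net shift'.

Direction: reverse

Q₀ = 3468 vs Keq = 8074 ⇒ Q<K, forward
Step 1:
                   M          L          J          G
  init         1.442      6.964      0.156      8.711
  Δ          -0.1197     0.2395     0.1197     0.3592
  eq           1.322      7.203     0.2757       9.07
  solve Keq expr → x = 0.1197; check Q = 8074
Then remove 3.596 M of G.
Step 2:
                   M          L          J          G
  init         1.322      7.203     0.2757      5.474
  Δ          -0.2796     0.5592     0.2796     0.8387
  eq           1.043      7.763     0.5553      6.313
  solve Keq expr → x = 0.2796; check Q = 8074
Then add 1.92 M of L.
Step 3:
                   M          L          J          G
  init         1.043      9.683     0.5553      6.313
  Δ          0.09278    -0.1856   -0.09278    -0.2783
  eq           1.135      9.497     0.4625      6.035
  solve Keq expr → x = -0.09278; check Q = 8074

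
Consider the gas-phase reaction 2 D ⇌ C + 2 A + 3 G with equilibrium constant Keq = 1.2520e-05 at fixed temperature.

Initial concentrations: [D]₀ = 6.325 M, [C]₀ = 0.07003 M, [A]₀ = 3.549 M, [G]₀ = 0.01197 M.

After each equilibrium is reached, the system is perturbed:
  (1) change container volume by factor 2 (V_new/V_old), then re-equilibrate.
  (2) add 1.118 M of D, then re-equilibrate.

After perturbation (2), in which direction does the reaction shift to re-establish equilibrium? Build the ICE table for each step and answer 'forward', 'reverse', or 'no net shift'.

Q₀ = 3.7814e-08 vs Keq = 1.2520e-05 ⇒ Q<K, forward
Step 1:
                    D           C           A           G
  init          6.325     0.07003       3.549     0.01197
  Δ          -0.04199     0.02099     0.04199     0.06298
  eq            6.283     0.09102       3.591     0.07495
  solve Keq expr → x = 0.02099; check Q = 1.2520e-05
Then change container volume by factor 2 (V_new/V_old).
Step 2:
                    D           C           A           G
  init          3.142     0.04551       1.795     0.03748
  Δ          -0.03108     0.01554     0.03108     0.04662
  eq             3.11     0.06105       1.827     0.08409
  solve Keq expr → x = 0.01554; check Q = 1.2520e-05
Then add 1.118 M of D.
Step 3:
                    D           C           A           G
  init          4.228     0.06105       1.827     0.08409
  Δ           -0.0105    0.005252      0.0105     0.01576
  eq            4.218      0.0663       1.837     0.09985
  solve Keq expr → x = 0.005252; check Q = 1.2520e-05

Direction: forward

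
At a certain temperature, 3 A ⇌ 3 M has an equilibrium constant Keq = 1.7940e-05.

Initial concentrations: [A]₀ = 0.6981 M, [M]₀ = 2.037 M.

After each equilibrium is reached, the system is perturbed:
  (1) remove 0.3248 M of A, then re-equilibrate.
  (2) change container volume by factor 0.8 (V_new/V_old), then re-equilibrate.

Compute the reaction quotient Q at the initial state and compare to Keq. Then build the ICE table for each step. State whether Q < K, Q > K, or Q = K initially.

Q₀ = 24.84 vs Keq = 1.7940e-05 ⇒ Q>K, reverse
Step 1:
                  A         M
  I          0.6981     2.037
  C           1.967    -1.967
  E           2.665   0.06977
  solve Keq expr → x = -0.6557; check Q = 1.7940e-05
Then remove 0.3248 M of A.
Step 2:
                  A         M
  I           2.341   0.06977
  C        0.008286 -0.008286
  E           2.349   0.06149
  solve Keq expr → x = -0.002762; check Q = 1.7940e-05
Then change container volume by factor 0.8 (V_new/V_old).
Step 3:
                  A         M
  I           2.936   0.07686
  C               0         0
  E           2.936   0.07686
  solve Keq expr → x = 0; check Q = 1.7940e-05

Q₀ = 24.84; Q > K (proceeds reverse)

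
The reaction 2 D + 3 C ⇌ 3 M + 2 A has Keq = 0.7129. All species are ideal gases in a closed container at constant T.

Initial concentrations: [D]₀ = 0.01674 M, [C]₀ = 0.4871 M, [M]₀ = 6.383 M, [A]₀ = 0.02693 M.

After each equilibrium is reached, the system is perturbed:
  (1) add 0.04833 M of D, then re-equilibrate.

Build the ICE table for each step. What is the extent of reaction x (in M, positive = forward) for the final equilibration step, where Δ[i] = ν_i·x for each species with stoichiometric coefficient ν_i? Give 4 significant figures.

x = 4.7386e-04 M

Q₀ = 5823 vs Keq = 0.7129 ⇒ Q>K, reverse
Step 1:
                  D         C         M         A
  init      0.01674    0.4871     6.383   0.02693
  Δ         0.02607    0.0391   -0.0391  -0.02607
  eq        0.04281    0.5262     6.344 8.6341e-04
  solve Keq expr → x = -0.01303; check Q = 0.7129
Then add 0.04833 M of D.
Step 2:
                  D         C         M         A
  init      0.09114    0.5262     6.344 8.6341e-04
  Δ       -9.4772e-04 -0.001422  0.001422 9.4772e-04
  eq        0.09019    0.5248     6.345  0.001811
  solve Keq expr → x = 4.7386e-04; check Q = 0.7129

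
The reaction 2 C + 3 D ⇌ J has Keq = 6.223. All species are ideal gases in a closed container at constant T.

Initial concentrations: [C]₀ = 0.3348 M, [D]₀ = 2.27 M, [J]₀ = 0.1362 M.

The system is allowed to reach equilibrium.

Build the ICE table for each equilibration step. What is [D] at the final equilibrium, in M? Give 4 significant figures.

[D]_eq = 1.887 M

Q₀ = 0.1039 vs Keq = 6.223 ⇒ Q<K, forward
Step 1:
                   C          D          J
  Initial     0.3348       2.27     0.1362
  Change     -0.2554     -0.383     0.1277
  Equil      0.07944      1.887     0.2639
  solve Keq expr → x = 0.1277; check Q = 6.223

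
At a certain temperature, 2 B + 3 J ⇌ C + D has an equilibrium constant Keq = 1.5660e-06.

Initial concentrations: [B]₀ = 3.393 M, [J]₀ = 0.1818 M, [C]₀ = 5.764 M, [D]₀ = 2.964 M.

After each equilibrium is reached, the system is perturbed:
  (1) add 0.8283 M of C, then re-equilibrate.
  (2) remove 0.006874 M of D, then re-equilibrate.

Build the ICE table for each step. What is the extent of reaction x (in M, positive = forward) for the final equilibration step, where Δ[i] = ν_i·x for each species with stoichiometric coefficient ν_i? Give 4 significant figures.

x = 0.006575 M

Q₀ = 247 vs Keq = 1.5660e-06 ⇒ Q>K, reverse
Step 1:
                   B          J          C          D
  Initial      3.393     0.1818      5.764      2.964
  Change        5.86       8.79      -2.93      -2.93
  Equil        9.253      8.971      2.834    0.03416
  solve Keq expr → x = -2.93; check Q = 1.5660e-06
Then add 0.8283 M of C.
Step 2:
                   B          J          C          D
  Initial      9.253      8.971      3.662    0.03416
  Change     0.01478    0.02217  -0.007389  -0.007389
  Equil        9.267      8.993      3.655    0.02677
  solve Keq expr → x = -0.007389; check Q = 1.5660e-06
Then remove 0.006874 M of D.
Step 3:
                   B          J          C          D
  Initial      9.267      8.993      3.655    0.01989
  Change    -0.01315   -0.01973   0.006575   0.006575
  Equil        9.254      8.974      3.662    0.02647
  solve Keq expr → x = 0.006575; check Q = 1.5660e-06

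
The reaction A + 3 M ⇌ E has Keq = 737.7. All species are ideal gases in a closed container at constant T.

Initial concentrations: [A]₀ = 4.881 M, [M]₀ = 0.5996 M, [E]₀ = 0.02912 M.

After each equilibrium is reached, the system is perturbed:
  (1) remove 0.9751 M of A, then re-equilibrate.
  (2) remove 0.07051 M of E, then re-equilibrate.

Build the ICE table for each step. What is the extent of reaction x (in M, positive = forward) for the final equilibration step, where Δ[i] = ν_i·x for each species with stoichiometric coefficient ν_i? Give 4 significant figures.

x = 0.00172 M

Q₀ = 0.02768 vs Keq = 737.7 ⇒ Q<K, forward
Step 1:
                    A           M           E
  Initial       4.881      0.5996     0.02912
  Change      -0.1867       -0.56      0.1867
  Equil         4.694     0.03964      0.2158
  solve Keq expr → x = 0.1867; check Q = 737.7
Then remove 0.9751 M of A.
Step 2:
                    A           M           E
  Initial       3.719     0.03964      0.2158
  Change     0.001042    0.003126   -0.001042
  Equil          3.72     0.04277      0.2147
  solve Keq expr → x = -0.001042; check Q = 737.7
Then remove 0.07051 M of E.
Step 3:
                    A           M           E
  Initial        3.72     0.04277      0.1442
  Change     -0.00172    -0.00516     0.00172
  Equil         3.719     0.03761      0.1459
  solve Keq expr → x = 0.00172; check Q = 737.7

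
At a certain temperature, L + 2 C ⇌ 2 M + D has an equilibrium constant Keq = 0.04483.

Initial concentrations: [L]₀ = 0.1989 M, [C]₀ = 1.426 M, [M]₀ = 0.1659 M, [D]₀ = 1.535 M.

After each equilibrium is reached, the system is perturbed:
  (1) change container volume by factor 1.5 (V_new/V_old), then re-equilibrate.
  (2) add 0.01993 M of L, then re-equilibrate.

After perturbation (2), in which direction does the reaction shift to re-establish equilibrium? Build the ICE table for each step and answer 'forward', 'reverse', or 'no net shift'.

Q₀ = 0.1045 vs Keq = 0.04483 ⇒ Q>K, reverse
Step 1:
                   L          C          M          D
  Initial     0.1989      1.426     0.1659      1.535
  Change      0.0232    0.04641   -0.04641    -0.0232
  Equil       0.2221      1.472     0.1195      1.512
  solve Keq expr → x = -0.0232; check Q = 0.04483
Then change container volume by factor 1.5 (V_new/V_old).
Step 2:
                   L          C          M          D
  Initial     0.1481     0.9816    0.07966      1.008
  Change           0          0          0          0
  Equil       0.1481     0.9816    0.07966      1.008
  solve Keq expr → x = 0; check Q = 0.04483
Then add 0.01993 M of L.
Step 3:
                   L          C          M          D
  Initial      0.168     0.9816    0.07966      1.008
  Change   -0.002105   -0.00421    0.00421   0.002105
  Equil       0.1659     0.9774    0.08387       1.01
  solve Keq expr → x = 0.002105; check Q = 0.04483

Direction: forward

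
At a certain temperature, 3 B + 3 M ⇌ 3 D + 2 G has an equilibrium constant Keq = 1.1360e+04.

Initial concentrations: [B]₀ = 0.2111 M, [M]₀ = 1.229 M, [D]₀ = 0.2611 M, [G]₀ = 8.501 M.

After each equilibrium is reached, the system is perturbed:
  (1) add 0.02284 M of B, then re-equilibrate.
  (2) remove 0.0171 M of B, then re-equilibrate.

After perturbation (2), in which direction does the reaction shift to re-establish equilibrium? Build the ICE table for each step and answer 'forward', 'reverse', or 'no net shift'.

Q₀ = 73.66 vs Keq = 1.1360e+04 ⇒ Q<K, forward
Step 1:
                  B         M         D         G
  init       0.2111     1.229    0.2611     8.501
  Δ         -0.1419   -0.1419    0.1419    0.0946
  eq         0.0692     1.087     0.403     8.596
  solve Keq expr → x = 0.0473; check Q = 1.1360e+04
Then add 0.02284 M of B.
Step 2:
                  B         M         D         G
  init      0.09204     1.087     0.403     8.596
  Δ        -0.01837  -0.01837   0.01837   0.01225
  eq        0.07367     1.069    0.4214     8.608
  solve Keq expr → x = 0.006124; check Q = 1.1360e+04
Then remove 0.0171 M of B.
Step 3:
                  B         M         D         G
  init      0.05657     1.069    0.4214     8.608
  Δ         0.01374   0.01374  -0.01374 -0.009162
  eq        0.07031     1.082    0.4076     8.599
  solve Keq expr → x = -0.004581; check Q = 1.1360e+04

Direction: reverse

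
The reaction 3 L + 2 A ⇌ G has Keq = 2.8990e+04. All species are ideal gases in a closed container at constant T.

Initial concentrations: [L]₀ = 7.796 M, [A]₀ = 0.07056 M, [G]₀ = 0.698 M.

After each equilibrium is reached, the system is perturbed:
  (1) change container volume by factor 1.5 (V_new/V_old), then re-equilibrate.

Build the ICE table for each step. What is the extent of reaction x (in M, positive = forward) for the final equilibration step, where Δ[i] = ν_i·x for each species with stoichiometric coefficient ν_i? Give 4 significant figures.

Q₀ = 0.2959 vs Keq = 2.8990e+04 ⇒ Q<K, forward
Step 1:
                  L         A         G
  I           7.796   0.07056     0.698
  C         -0.1055  -0.07032   0.03516
  E           7.691 2.3580e-04    0.7332
  solve Keq expr → x = 0.03516; check Q = 2.8990e+04
Then change container volume by factor 1.5 (V_new/V_old).
Step 2:
                  L         A         G
  I           5.127 1.5720e-04    0.4888
  C       2.9465e-04 1.9643e-04 -9.8217e-05
  E           5.127 3.5363e-04    0.4887
  solve Keq expr → x = -9.8217e-05; check Q = 2.8990e+04

x = -9.8217e-05 M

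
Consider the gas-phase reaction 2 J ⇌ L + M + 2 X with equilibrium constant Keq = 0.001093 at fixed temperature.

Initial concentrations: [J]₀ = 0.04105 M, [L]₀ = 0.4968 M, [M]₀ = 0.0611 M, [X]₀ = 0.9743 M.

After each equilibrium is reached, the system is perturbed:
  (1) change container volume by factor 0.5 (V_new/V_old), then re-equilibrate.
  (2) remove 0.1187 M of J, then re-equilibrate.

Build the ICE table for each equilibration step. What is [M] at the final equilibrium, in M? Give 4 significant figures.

[M]_eq = 1.8641e-05 M

Q₀ = 17.1 vs Keq = 0.001093 ⇒ Q>K, reverse
Step 1:
                  J         L         M         X
  init      0.04105    0.4968    0.0611    0.9743
  Δ           0.122  -0.06101  -0.06101    -0.122
  eq         0.1631    0.4358 9.1812e-05    0.8523
  solve Keq expr → x = -0.06101; check Q = 0.001093
Then change container volume by factor 0.5 (V_new/V_old).
Step 2:
                  J         L         M         X
  init       0.3261    0.8716 1.8362e-04     1.705
  Δ       2.7524e-04 -1.3762e-04 -1.3762e-04 -2.7524e-04
  eq         0.3264    0.8714 4.6006e-05     1.704
  solve Keq expr → x = -1.3762e-04; check Q = 0.001093
Then remove 0.1187 M of J.
Step 3:
                  J         L         M         X
  init       0.2077    0.8714 4.6006e-05     1.704
  Δ       5.4730e-05 -2.7365e-05 -2.7365e-05 -5.4730e-05
  eq         0.2078    0.8714 1.8641e-05     1.704
  solve Keq expr → x = -2.7365e-05; check Q = 0.001093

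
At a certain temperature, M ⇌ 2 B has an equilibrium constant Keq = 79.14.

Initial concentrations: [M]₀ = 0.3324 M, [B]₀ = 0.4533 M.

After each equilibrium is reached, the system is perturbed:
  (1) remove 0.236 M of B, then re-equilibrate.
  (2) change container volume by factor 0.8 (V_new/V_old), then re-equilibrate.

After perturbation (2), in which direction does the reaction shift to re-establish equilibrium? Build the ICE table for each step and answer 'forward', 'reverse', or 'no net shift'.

Q₀ = 0.6182 vs Keq = 79.14 ⇒ Q<K, forward
Step 1:
                  M         B
  Initial    0.3324    0.4533
  Change    -0.3174    0.6349
  Equil     0.01496     1.088
  solve Keq expr → x = 0.3174; check Q = 79.14
Then remove 0.236 M of B.
Step 2:
                  M         B
  Initial   0.01496    0.8522
  Change  -0.005546   0.01109
  Equil    0.009417    0.8633
  solve Keq expr → x = 0.005546; check Q = 79.14
Then change container volume by factor 0.8 (V_new/V_old).
Step 3:
                  M         B
  Initial   0.01177     1.079
  Change   0.002791 -0.005582
  Equil     0.01456     1.074
  solve Keq expr → x = -0.002791; check Q = 79.14

Direction: reverse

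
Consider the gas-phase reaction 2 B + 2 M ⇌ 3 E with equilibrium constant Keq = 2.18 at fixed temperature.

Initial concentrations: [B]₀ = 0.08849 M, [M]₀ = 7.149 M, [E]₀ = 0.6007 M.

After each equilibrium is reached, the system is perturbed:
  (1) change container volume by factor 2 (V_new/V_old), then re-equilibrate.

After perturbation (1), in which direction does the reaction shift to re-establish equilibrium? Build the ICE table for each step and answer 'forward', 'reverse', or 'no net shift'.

Q₀ = 0.5416 vs Keq = 2.18 ⇒ Q<K, forward
Step 1:
                   B          M          E
  Initial    0.08849      7.149     0.6007
  Change    -0.03774   -0.03774     0.0566
  Equil      0.05075      7.111     0.6573
  solve Keq expr → x = 0.01887; check Q = 2.18
Then change container volume by factor 2 (V_new/V_old).
Step 2:
                   B          M          E
  Initial    0.02538      3.556     0.3287
  Change     0.00839    0.00839   -0.01259
  Equil      0.03377      3.564     0.3161
  solve Keq expr → x = -0.004195; check Q = 2.18

Direction: reverse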